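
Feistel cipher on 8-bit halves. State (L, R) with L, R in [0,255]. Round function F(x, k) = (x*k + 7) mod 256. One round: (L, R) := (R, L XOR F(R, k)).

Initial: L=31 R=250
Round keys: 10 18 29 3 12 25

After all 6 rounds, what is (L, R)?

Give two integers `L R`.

Round 1 (k=10): L=250 R=212
Round 2 (k=18): L=212 R=21
Round 3 (k=29): L=21 R=188
Round 4 (k=3): L=188 R=46
Round 5 (k=12): L=46 R=147
Round 6 (k=25): L=147 R=76

Answer: 147 76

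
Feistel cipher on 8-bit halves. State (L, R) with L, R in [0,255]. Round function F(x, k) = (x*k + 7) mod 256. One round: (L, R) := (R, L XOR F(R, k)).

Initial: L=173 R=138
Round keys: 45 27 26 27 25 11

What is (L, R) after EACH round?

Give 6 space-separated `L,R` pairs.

Round 1 (k=45): L=138 R=228
Round 2 (k=27): L=228 R=153
Round 3 (k=26): L=153 R=117
Round 4 (k=27): L=117 R=199
Round 5 (k=25): L=199 R=3
Round 6 (k=11): L=3 R=239

Answer: 138,228 228,153 153,117 117,199 199,3 3,239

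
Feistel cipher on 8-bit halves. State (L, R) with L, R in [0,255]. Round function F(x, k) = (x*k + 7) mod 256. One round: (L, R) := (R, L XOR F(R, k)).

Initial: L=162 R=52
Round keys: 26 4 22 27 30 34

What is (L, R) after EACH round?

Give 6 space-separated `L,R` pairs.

Round 1 (k=26): L=52 R=237
Round 2 (k=4): L=237 R=143
Round 3 (k=22): L=143 R=188
Round 4 (k=27): L=188 R=84
Round 5 (k=30): L=84 R=99
Round 6 (k=34): L=99 R=121

Answer: 52,237 237,143 143,188 188,84 84,99 99,121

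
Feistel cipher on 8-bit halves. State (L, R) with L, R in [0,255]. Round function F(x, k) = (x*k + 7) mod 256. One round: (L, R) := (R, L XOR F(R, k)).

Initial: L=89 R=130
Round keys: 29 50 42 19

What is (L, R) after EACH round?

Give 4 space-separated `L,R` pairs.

Round 1 (k=29): L=130 R=152
Round 2 (k=50): L=152 R=53
Round 3 (k=42): L=53 R=33
Round 4 (k=19): L=33 R=79

Answer: 130,152 152,53 53,33 33,79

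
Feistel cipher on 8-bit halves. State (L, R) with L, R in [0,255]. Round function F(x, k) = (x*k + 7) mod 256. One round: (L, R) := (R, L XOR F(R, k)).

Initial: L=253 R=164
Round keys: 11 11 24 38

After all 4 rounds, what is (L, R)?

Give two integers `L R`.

Answer: 145 104

Derivation:
Round 1 (k=11): L=164 R=238
Round 2 (k=11): L=238 R=229
Round 3 (k=24): L=229 R=145
Round 4 (k=38): L=145 R=104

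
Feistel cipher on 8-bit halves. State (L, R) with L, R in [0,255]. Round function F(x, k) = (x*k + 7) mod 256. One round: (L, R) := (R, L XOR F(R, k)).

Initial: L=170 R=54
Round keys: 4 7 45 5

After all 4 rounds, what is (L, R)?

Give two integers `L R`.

Answer: 86 185

Derivation:
Round 1 (k=4): L=54 R=117
Round 2 (k=7): L=117 R=12
Round 3 (k=45): L=12 R=86
Round 4 (k=5): L=86 R=185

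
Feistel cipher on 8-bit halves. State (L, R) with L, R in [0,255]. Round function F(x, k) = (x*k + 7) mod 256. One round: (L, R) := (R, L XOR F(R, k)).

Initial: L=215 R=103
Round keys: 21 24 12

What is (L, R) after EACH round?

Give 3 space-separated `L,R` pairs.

Round 1 (k=21): L=103 R=173
Round 2 (k=24): L=173 R=88
Round 3 (k=12): L=88 R=138

Answer: 103,173 173,88 88,138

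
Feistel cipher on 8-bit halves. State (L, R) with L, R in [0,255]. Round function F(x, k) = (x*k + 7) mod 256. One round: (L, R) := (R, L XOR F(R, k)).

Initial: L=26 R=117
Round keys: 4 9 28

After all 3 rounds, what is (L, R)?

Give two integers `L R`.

Round 1 (k=4): L=117 R=193
Round 2 (k=9): L=193 R=165
Round 3 (k=28): L=165 R=210

Answer: 165 210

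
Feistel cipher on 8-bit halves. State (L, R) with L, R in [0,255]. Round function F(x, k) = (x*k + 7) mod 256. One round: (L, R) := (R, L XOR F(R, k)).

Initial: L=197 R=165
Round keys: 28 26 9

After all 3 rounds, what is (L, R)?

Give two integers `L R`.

Answer: 102 75

Derivation:
Round 1 (k=28): L=165 R=214
Round 2 (k=26): L=214 R=102
Round 3 (k=9): L=102 R=75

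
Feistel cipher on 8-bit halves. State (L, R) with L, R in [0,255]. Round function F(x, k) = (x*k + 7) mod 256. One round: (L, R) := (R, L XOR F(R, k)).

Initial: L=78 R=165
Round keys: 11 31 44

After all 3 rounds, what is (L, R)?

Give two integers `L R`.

Round 1 (k=11): L=165 R=80
Round 2 (k=31): L=80 R=18
Round 3 (k=44): L=18 R=79

Answer: 18 79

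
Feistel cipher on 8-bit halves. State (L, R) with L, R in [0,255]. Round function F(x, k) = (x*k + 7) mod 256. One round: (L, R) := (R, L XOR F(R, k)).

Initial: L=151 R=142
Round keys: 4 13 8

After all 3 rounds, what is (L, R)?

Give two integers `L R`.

Round 1 (k=4): L=142 R=168
Round 2 (k=13): L=168 R=1
Round 3 (k=8): L=1 R=167

Answer: 1 167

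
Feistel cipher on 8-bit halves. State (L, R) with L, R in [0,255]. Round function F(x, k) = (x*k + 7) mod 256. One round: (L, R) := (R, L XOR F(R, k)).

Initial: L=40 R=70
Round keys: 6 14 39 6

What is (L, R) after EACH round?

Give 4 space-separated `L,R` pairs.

Round 1 (k=6): L=70 R=131
Round 2 (k=14): L=131 R=119
Round 3 (k=39): L=119 R=171
Round 4 (k=6): L=171 R=126

Answer: 70,131 131,119 119,171 171,126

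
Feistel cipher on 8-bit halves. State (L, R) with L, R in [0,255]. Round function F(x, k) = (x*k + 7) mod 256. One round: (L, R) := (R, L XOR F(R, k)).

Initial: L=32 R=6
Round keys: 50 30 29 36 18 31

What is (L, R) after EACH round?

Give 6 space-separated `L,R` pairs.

Round 1 (k=50): L=6 R=19
Round 2 (k=30): L=19 R=71
Round 3 (k=29): L=71 R=1
Round 4 (k=36): L=1 R=108
Round 5 (k=18): L=108 R=158
Round 6 (k=31): L=158 R=69

Answer: 6,19 19,71 71,1 1,108 108,158 158,69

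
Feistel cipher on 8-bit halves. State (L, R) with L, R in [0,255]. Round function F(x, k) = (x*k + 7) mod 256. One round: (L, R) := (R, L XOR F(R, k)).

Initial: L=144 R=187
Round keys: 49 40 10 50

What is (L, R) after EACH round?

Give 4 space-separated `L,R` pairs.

Round 1 (k=49): L=187 R=66
Round 2 (k=40): L=66 R=236
Round 3 (k=10): L=236 R=125
Round 4 (k=50): L=125 R=157

Answer: 187,66 66,236 236,125 125,157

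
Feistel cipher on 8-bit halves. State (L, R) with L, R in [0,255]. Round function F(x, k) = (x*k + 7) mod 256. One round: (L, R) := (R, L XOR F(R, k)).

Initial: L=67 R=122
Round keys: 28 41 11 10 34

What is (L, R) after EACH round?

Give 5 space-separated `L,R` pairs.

Round 1 (k=28): L=122 R=28
Round 2 (k=41): L=28 R=249
Round 3 (k=11): L=249 R=166
Round 4 (k=10): L=166 R=122
Round 5 (k=34): L=122 R=157

Answer: 122,28 28,249 249,166 166,122 122,157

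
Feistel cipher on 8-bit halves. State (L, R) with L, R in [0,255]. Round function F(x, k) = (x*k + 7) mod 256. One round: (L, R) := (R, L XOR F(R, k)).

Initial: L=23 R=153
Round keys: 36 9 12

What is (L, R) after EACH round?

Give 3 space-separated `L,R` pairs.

Answer: 153,156 156,26 26,163

Derivation:
Round 1 (k=36): L=153 R=156
Round 2 (k=9): L=156 R=26
Round 3 (k=12): L=26 R=163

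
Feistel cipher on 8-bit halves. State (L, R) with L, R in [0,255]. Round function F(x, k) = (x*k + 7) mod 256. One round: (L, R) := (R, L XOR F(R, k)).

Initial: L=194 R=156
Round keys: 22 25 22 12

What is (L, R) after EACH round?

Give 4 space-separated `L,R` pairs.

Round 1 (k=22): L=156 R=173
Round 2 (k=25): L=173 R=112
Round 3 (k=22): L=112 R=10
Round 4 (k=12): L=10 R=15

Answer: 156,173 173,112 112,10 10,15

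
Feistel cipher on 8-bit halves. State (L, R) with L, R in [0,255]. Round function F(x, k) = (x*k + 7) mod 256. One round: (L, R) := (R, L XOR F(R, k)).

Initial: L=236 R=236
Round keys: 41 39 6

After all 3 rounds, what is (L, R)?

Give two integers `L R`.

Round 1 (k=41): L=236 R=63
Round 2 (k=39): L=63 R=76
Round 3 (k=6): L=76 R=240

Answer: 76 240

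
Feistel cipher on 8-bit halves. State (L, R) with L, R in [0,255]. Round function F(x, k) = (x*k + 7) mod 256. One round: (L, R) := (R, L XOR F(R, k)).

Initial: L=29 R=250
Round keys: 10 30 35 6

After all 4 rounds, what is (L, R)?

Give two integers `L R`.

Answer: 28 78

Derivation:
Round 1 (k=10): L=250 R=214
Round 2 (k=30): L=214 R=225
Round 3 (k=35): L=225 R=28
Round 4 (k=6): L=28 R=78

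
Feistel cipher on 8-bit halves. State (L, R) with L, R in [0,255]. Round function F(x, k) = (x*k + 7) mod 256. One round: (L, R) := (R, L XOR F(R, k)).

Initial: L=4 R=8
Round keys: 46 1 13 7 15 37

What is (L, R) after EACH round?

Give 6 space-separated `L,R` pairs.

Round 1 (k=46): L=8 R=115
Round 2 (k=1): L=115 R=114
Round 3 (k=13): L=114 R=162
Round 4 (k=7): L=162 R=7
Round 5 (k=15): L=7 R=210
Round 6 (k=37): L=210 R=102

Answer: 8,115 115,114 114,162 162,7 7,210 210,102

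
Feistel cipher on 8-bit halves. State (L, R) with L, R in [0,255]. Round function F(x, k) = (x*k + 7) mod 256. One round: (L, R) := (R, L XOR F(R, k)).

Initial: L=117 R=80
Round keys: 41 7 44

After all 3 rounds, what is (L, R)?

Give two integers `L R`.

Round 1 (k=41): L=80 R=162
Round 2 (k=7): L=162 R=37
Round 3 (k=44): L=37 R=193

Answer: 37 193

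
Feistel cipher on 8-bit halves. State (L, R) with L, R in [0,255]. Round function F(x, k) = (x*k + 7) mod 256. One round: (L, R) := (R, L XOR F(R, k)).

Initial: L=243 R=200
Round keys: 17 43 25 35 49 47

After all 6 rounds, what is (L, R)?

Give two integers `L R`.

Answer: 199 98

Derivation:
Round 1 (k=17): L=200 R=188
Round 2 (k=43): L=188 R=83
Round 3 (k=25): L=83 R=158
Round 4 (k=35): L=158 R=242
Round 5 (k=49): L=242 R=199
Round 6 (k=47): L=199 R=98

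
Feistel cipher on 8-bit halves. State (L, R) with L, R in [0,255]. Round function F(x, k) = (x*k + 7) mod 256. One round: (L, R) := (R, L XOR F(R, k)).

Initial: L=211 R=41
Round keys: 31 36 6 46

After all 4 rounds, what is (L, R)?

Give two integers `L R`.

Round 1 (k=31): L=41 R=45
Round 2 (k=36): L=45 R=114
Round 3 (k=6): L=114 R=158
Round 4 (k=46): L=158 R=25

Answer: 158 25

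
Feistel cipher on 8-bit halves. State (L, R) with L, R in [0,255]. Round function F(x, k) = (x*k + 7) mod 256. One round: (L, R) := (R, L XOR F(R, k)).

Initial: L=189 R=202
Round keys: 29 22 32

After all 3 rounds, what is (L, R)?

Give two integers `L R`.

Round 1 (k=29): L=202 R=84
Round 2 (k=22): L=84 R=245
Round 3 (k=32): L=245 R=243

Answer: 245 243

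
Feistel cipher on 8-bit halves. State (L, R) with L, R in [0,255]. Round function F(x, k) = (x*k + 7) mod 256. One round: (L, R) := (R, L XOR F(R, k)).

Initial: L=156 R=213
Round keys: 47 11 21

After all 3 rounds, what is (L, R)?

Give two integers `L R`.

Answer: 228 5

Derivation:
Round 1 (k=47): L=213 R=190
Round 2 (k=11): L=190 R=228
Round 3 (k=21): L=228 R=5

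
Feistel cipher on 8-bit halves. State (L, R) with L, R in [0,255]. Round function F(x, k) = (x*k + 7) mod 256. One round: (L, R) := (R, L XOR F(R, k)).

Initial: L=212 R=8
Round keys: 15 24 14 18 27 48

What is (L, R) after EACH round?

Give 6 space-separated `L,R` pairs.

Answer: 8,171 171,7 7,194 194,172 172,233 233,27

Derivation:
Round 1 (k=15): L=8 R=171
Round 2 (k=24): L=171 R=7
Round 3 (k=14): L=7 R=194
Round 4 (k=18): L=194 R=172
Round 5 (k=27): L=172 R=233
Round 6 (k=48): L=233 R=27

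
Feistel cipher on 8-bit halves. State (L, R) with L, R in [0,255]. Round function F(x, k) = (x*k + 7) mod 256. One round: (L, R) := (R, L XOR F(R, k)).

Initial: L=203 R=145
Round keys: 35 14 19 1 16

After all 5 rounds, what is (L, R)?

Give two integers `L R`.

Round 1 (k=35): L=145 R=17
Round 2 (k=14): L=17 R=100
Round 3 (k=19): L=100 R=98
Round 4 (k=1): L=98 R=13
Round 5 (k=16): L=13 R=181

Answer: 13 181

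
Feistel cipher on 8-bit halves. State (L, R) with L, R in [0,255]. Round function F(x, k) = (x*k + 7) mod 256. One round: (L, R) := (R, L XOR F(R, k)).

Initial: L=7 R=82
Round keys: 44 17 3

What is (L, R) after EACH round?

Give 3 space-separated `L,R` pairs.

Round 1 (k=44): L=82 R=24
Round 2 (k=17): L=24 R=205
Round 3 (k=3): L=205 R=118

Answer: 82,24 24,205 205,118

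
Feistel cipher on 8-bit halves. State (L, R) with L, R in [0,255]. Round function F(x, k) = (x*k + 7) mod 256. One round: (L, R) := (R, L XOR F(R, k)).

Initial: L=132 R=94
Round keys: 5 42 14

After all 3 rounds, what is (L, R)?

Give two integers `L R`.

Round 1 (k=5): L=94 R=89
Round 2 (k=42): L=89 R=255
Round 3 (k=14): L=255 R=160

Answer: 255 160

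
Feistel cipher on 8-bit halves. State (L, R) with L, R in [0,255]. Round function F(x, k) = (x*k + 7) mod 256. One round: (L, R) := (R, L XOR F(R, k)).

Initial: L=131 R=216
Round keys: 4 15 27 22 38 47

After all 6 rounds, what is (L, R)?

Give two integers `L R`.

Answer: 123 56

Derivation:
Round 1 (k=4): L=216 R=228
Round 2 (k=15): L=228 R=187
Round 3 (k=27): L=187 R=36
Round 4 (k=22): L=36 R=164
Round 5 (k=38): L=164 R=123
Round 6 (k=47): L=123 R=56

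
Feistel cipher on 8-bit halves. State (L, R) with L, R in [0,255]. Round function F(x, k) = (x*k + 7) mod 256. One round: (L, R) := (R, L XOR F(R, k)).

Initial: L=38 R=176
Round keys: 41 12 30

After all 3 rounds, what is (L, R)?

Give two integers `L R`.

Answer: 99 176

Derivation:
Round 1 (k=41): L=176 R=17
Round 2 (k=12): L=17 R=99
Round 3 (k=30): L=99 R=176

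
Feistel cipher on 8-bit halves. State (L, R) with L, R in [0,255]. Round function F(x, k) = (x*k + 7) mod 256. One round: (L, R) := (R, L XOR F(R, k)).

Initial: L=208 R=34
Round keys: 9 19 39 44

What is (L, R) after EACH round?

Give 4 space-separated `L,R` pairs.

Round 1 (k=9): L=34 R=233
Round 2 (k=19): L=233 R=112
Round 3 (k=39): L=112 R=254
Round 4 (k=44): L=254 R=223

Answer: 34,233 233,112 112,254 254,223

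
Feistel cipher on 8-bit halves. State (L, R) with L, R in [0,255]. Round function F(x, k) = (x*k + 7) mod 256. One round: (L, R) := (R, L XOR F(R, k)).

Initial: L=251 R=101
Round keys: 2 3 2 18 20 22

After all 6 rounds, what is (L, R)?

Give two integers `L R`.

Answer: 182 250

Derivation:
Round 1 (k=2): L=101 R=42
Round 2 (k=3): L=42 R=224
Round 3 (k=2): L=224 R=237
Round 4 (k=18): L=237 R=81
Round 5 (k=20): L=81 R=182
Round 6 (k=22): L=182 R=250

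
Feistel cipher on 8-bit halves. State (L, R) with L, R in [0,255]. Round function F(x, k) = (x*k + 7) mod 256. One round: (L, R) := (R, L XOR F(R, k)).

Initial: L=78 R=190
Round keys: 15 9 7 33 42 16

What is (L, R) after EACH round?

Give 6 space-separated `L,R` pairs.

Round 1 (k=15): L=190 R=103
Round 2 (k=9): L=103 R=24
Round 3 (k=7): L=24 R=200
Round 4 (k=33): L=200 R=215
Round 5 (k=42): L=215 R=133
Round 6 (k=16): L=133 R=128

Answer: 190,103 103,24 24,200 200,215 215,133 133,128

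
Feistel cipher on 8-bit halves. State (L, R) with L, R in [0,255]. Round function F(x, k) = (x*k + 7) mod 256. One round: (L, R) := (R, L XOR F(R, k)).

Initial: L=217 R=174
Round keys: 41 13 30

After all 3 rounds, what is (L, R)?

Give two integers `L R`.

Answer: 189 17

Derivation:
Round 1 (k=41): L=174 R=60
Round 2 (k=13): L=60 R=189
Round 3 (k=30): L=189 R=17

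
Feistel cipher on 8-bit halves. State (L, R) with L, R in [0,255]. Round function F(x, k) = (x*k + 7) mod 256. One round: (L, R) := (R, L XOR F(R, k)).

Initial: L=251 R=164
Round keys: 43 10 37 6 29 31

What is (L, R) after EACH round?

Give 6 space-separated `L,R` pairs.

Round 1 (k=43): L=164 R=104
Round 2 (k=10): L=104 R=179
Round 3 (k=37): L=179 R=142
Round 4 (k=6): L=142 R=232
Round 5 (k=29): L=232 R=193
Round 6 (k=31): L=193 R=142

Answer: 164,104 104,179 179,142 142,232 232,193 193,142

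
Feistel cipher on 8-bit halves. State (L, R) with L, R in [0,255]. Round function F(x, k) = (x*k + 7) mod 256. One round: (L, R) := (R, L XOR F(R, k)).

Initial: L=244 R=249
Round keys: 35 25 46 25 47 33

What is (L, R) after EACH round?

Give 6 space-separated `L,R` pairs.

Answer: 249,230 230,132 132,89 89,60 60,82 82,165

Derivation:
Round 1 (k=35): L=249 R=230
Round 2 (k=25): L=230 R=132
Round 3 (k=46): L=132 R=89
Round 4 (k=25): L=89 R=60
Round 5 (k=47): L=60 R=82
Round 6 (k=33): L=82 R=165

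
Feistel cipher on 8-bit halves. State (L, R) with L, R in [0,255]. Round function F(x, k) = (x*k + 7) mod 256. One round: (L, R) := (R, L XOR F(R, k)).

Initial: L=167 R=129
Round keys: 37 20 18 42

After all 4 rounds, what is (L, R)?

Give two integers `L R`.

Answer: 224 165

Derivation:
Round 1 (k=37): L=129 R=11
Round 2 (k=20): L=11 R=98
Round 3 (k=18): L=98 R=224
Round 4 (k=42): L=224 R=165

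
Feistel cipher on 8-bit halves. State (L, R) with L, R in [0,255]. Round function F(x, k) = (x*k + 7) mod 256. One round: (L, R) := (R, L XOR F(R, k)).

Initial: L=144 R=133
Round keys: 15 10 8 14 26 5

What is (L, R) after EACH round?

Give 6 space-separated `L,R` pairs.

Answer: 133,66 66,30 30,181 181,243 243,0 0,244

Derivation:
Round 1 (k=15): L=133 R=66
Round 2 (k=10): L=66 R=30
Round 3 (k=8): L=30 R=181
Round 4 (k=14): L=181 R=243
Round 5 (k=26): L=243 R=0
Round 6 (k=5): L=0 R=244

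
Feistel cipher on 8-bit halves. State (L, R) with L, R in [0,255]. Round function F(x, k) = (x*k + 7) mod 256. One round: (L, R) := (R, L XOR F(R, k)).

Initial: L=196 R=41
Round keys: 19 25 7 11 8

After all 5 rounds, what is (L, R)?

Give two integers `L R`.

Round 1 (k=19): L=41 R=214
Round 2 (k=25): L=214 R=196
Round 3 (k=7): L=196 R=181
Round 4 (k=11): L=181 R=10
Round 5 (k=8): L=10 R=226

Answer: 10 226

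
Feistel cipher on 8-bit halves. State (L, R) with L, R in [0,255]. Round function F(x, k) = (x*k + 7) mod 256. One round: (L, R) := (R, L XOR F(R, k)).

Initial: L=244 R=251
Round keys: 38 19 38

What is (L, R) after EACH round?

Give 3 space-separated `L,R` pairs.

Round 1 (k=38): L=251 R=189
Round 2 (k=19): L=189 R=245
Round 3 (k=38): L=245 R=216

Answer: 251,189 189,245 245,216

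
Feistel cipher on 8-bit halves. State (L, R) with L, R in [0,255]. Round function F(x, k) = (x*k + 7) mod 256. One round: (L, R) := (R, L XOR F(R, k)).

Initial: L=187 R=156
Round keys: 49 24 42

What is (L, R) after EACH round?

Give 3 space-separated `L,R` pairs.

Round 1 (k=49): L=156 R=88
Round 2 (k=24): L=88 R=219
Round 3 (k=42): L=219 R=173

Answer: 156,88 88,219 219,173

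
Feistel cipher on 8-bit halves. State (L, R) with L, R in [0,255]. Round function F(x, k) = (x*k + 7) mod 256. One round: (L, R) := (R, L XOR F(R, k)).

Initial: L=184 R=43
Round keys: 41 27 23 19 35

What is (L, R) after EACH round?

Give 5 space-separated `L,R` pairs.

Round 1 (k=41): L=43 R=82
Round 2 (k=27): L=82 R=134
Round 3 (k=23): L=134 R=67
Round 4 (k=19): L=67 R=134
Round 5 (k=35): L=134 R=26

Answer: 43,82 82,134 134,67 67,134 134,26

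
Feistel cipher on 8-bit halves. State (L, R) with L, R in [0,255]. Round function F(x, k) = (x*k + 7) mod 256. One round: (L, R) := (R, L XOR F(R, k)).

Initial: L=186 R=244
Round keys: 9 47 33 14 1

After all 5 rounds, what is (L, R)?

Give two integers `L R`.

Answer: 149 148

Derivation:
Round 1 (k=9): L=244 R=33
Round 2 (k=47): L=33 R=226
Round 3 (k=33): L=226 R=8
Round 4 (k=14): L=8 R=149
Round 5 (k=1): L=149 R=148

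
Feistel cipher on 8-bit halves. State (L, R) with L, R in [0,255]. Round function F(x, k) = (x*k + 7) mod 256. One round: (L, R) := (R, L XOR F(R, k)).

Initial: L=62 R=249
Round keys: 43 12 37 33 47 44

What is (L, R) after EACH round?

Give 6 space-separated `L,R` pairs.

Answer: 249,228 228,78 78,169 169,158 158,160 160,25

Derivation:
Round 1 (k=43): L=249 R=228
Round 2 (k=12): L=228 R=78
Round 3 (k=37): L=78 R=169
Round 4 (k=33): L=169 R=158
Round 5 (k=47): L=158 R=160
Round 6 (k=44): L=160 R=25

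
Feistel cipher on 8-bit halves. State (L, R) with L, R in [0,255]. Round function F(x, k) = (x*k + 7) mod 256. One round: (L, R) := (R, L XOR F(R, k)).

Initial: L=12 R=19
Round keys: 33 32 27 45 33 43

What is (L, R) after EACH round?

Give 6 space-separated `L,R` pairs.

Round 1 (k=33): L=19 R=118
Round 2 (k=32): L=118 R=212
Round 3 (k=27): L=212 R=21
Round 4 (k=45): L=21 R=108
Round 5 (k=33): L=108 R=230
Round 6 (k=43): L=230 R=197

Answer: 19,118 118,212 212,21 21,108 108,230 230,197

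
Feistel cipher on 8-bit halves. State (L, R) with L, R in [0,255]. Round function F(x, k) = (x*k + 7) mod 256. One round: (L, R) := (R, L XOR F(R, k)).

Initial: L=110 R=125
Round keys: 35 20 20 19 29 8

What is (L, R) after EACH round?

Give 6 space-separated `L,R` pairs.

Round 1 (k=35): L=125 R=112
Round 2 (k=20): L=112 R=186
Round 3 (k=20): L=186 R=255
Round 4 (k=19): L=255 R=78
Round 5 (k=29): L=78 R=34
Round 6 (k=8): L=34 R=89

Answer: 125,112 112,186 186,255 255,78 78,34 34,89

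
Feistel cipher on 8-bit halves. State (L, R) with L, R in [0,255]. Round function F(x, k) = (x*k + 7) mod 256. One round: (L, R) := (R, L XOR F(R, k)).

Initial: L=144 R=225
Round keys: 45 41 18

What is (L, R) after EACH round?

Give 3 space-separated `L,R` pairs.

Answer: 225,4 4,74 74,63

Derivation:
Round 1 (k=45): L=225 R=4
Round 2 (k=41): L=4 R=74
Round 3 (k=18): L=74 R=63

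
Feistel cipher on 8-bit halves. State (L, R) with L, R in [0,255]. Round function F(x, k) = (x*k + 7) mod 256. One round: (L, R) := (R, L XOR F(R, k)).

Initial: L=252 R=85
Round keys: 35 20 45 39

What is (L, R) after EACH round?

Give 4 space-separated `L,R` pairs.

Round 1 (k=35): L=85 R=90
Round 2 (k=20): L=90 R=90
Round 3 (k=45): L=90 R=131
Round 4 (k=39): L=131 R=166

Answer: 85,90 90,90 90,131 131,166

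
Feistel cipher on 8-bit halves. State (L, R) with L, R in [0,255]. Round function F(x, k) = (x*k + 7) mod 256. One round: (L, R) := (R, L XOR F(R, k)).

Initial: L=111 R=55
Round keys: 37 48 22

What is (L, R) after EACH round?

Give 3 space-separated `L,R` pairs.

Answer: 55,149 149,192 192,18

Derivation:
Round 1 (k=37): L=55 R=149
Round 2 (k=48): L=149 R=192
Round 3 (k=22): L=192 R=18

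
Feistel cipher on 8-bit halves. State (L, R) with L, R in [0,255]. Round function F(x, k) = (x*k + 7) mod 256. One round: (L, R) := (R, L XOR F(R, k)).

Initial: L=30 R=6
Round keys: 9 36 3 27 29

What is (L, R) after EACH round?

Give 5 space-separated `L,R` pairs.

Round 1 (k=9): L=6 R=35
Round 2 (k=36): L=35 R=245
Round 3 (k=3): L=245 R=197
Round 4 (k=27): L=197 R=59
Round 5 (k=29): L=59 R=115

Answer: 6,35 35,245 245,197 197,59 59,115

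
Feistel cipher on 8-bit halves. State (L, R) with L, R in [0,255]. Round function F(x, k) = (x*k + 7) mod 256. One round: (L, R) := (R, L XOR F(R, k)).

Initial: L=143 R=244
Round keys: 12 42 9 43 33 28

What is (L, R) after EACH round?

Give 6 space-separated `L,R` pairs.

Round 1 (k=12): L=244 R=248
Round 2 (k=42): L=248 R=67
Round 3 (k=9): L=67 R=154
Round 4 (k=43): L=154 R=166
Round 5 (k=33): L=166 R=247
Round 6 (k=28): L=247 R=173

Answer: 244,248 248,67 67,154 154,166 166,247 247,173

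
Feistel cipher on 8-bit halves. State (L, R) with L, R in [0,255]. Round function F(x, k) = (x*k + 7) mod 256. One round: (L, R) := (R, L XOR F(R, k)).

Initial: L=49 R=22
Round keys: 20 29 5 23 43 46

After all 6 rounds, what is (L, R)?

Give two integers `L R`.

Round 1 (k=20): L=22 R=142
Round 2 (k=29): L=142 R=11
Round 3 (k=5): L=11 R=176
Round 4 (k=23): L=176 R=220
Round 5 (k=43): L=220 R=75
Round 6 (k=46): L=75 R=93

Answer: 75 93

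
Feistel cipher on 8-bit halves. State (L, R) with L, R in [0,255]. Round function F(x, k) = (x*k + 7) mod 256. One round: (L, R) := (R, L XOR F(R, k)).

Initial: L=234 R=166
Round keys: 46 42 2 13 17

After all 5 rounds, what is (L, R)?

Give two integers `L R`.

Answer: 204 215

Derivation:
Round 1 (k=46): L=166 R=49
Round 2 (k=42): L=49 R=183
Round 3 (k=2): L=183 R=68
Round 4 (k=13): L=68 R=204
Round 5 (k=17): L=204 R=215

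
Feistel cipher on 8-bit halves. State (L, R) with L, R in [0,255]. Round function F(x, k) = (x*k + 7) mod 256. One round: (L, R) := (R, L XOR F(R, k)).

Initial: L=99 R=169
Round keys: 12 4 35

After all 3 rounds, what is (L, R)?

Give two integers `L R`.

Answer: 238 1

Derivation:
Round 1 (k=12): L=169 R=144
Round 2 (k=4): L=144 R=238
Round 3 (k=35): L=238 R=1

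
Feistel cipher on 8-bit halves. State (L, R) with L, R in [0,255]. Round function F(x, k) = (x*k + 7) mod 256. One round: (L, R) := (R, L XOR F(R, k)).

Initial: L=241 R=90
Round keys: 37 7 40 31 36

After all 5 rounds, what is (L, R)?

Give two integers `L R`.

Answer: 165 140

Derivation:
Round 1 (k=37): L=90 R=248
Round 2 (k=7): L=248 R=149
Round 3 (k=40): L=149 R=183
Round 4 (k=31): L=183 R=165
Round 5 (k=36): L=165 R=140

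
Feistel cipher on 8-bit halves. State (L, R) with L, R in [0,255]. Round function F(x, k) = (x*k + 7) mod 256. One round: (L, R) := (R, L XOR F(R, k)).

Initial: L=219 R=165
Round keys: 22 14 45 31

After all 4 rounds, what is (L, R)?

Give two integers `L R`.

Round 1 (k=22): L=165 R=238
Round 2 (k=14): L=238 R=174
Round 3 (k=45): L=174 R=115
Round 4 (k=31): L=115 R=90

Answer: 115 90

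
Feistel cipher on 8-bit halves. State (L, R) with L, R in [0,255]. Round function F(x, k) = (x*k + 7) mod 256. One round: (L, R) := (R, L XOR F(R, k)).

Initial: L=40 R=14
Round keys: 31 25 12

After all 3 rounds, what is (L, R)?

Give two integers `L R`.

Answer: 62 126

Derivation:
Round 1 (k=31): L=14 R=145
Round 2 (k=25): L=145 R=62
Round 3 (k=12): L=62 R=126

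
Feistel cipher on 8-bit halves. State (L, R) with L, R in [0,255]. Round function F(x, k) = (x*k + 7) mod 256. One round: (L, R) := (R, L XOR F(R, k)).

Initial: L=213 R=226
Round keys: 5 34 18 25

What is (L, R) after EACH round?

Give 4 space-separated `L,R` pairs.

Answer: 226,164 164,45 45,149 149,185

Derivation:
Round 1 (k=5): L=226 R=164
Round 2 (k=34): L=164 R=45
Round 3 (k=18): L=45 R=149
Round 4 (k=25): L=149 R=185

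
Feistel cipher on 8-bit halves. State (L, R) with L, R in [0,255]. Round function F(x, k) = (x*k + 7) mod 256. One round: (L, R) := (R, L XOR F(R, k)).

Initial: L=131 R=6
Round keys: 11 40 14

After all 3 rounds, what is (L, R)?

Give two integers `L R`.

Round 1 (k=11): L=6 R=202
Round 2 (k=40): L=202 R=145
Round 3 (k=14): L=145 R=63

Answer: 145 63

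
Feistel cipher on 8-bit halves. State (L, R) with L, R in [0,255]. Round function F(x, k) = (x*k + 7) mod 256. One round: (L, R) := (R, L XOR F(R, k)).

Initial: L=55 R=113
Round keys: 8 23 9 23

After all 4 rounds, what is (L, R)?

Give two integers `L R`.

Answer: 77 12

Derivation:
Round 1 (k=8): L=113 R=184
Round 2 (k=23): L=184 R=254
Round 3 (k=9): L=254 R=77
Round 4 (k=23): L=77 R=12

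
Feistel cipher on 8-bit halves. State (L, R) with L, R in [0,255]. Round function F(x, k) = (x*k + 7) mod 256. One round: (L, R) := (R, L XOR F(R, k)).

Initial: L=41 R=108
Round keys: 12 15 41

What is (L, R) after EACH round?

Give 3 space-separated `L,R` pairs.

Answer: 108,62 62,197 197,170

Derivation:
Round 1 (k=12): L=108 R=62
Round 2 (k=15): L=62 R=197
Round 3 (k=41): L=197 R=170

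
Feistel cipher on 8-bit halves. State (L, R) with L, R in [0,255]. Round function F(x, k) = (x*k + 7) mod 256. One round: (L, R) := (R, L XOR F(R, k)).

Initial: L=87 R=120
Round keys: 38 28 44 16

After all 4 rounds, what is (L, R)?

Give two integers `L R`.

Answer: 91 200

Derivation:
Round 1 (k=38): L=120 R=128
Round 2 (k=28): L=128 R=127
Round 3 (k=44): L=127 R=91
Round 4 (k=16): L=91 R=200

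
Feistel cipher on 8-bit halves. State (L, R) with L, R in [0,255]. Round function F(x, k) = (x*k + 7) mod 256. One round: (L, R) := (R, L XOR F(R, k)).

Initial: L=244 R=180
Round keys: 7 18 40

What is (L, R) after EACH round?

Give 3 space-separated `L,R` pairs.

Round 1 (k=7): L=180 R=7
Round 2 (k=18): L=7 R=49
Round 3 (k=40): L=49 R=168

Answer: 180,7 7,49 49,168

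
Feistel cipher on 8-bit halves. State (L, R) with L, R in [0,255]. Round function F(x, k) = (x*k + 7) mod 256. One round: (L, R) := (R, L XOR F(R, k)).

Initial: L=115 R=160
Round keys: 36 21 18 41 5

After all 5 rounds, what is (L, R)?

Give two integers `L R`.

Round 1 (k=36): L=160 R=244
Round 2 (k=21): L=244 R=171
Round 3 (k=18): L=171 R=249
Round 4 (k=41): L=249 R=67
Round 5 (k=5): L=67 R=175

Answer: 67 175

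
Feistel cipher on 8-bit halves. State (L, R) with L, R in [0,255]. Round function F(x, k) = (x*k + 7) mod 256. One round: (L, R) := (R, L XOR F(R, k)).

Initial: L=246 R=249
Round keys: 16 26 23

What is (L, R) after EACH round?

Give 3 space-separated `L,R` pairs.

Round 1 (k=16): L=249 R=97
Round 2 (k=26): L=97 R=24
Round 3 (k=23): L=24 R=78

Answer: 249,97 97,24 24,78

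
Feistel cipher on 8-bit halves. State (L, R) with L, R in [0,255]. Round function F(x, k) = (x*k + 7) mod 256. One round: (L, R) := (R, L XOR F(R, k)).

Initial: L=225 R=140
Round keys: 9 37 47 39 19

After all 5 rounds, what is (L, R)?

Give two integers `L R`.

Round 1 (k=9): L=140 R=18
Round 2 (k=37): L=18 R=45
Round 3 (k=47): L=45 R=88
Round 4 (k=39): L=88 R=66
Round 5 (k=19): L=66 R=181

Answer: 66 181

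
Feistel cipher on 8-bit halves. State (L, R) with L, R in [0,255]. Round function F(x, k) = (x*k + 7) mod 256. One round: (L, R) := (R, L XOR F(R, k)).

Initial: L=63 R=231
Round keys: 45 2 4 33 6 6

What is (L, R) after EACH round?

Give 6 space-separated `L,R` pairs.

Answer: 231,157 157,166 166,2 2,239 239,163 163,54

Derivation:
Round 1 (k=45): L=231 R=157
Round 2 (k=2): L=157 R=166
Round 3 (k=4): L=166 R=2
Round 4 (k=33): L=2 R=239
Round 5 (k=6): L=239 R=163
Round 6 (k=6): L=163 R=54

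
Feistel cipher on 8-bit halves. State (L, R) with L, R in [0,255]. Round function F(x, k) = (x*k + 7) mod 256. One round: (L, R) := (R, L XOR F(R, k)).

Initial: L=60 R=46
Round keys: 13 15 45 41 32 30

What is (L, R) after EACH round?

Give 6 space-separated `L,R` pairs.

Round 1 (k=13): L=46 R=97
Round 2 (k=15): L=97 R=152
Round 3 (k=45): L=152 R=222
Round 4 (k=41): L=222 R=13
Round 5 (k=32): L=13 R=121
Round 6 (k=30): L=121 R=56

Answer: 46,97 97,152 152,222 222,13 13,121 121,56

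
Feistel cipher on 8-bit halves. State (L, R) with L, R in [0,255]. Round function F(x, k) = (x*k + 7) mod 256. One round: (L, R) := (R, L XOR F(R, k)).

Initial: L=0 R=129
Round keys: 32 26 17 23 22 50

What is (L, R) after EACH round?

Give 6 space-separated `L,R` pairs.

Round 1 (k=32): L=129 R=39
Round 2 (k=26): L=39 R=124
Round 3 (k=17): L=124 R=100
Round 4 (k=23): L=100 R=127
Round 5 (k=22): L=127 R=149
Round 6 (k=50): L=149 R=94

Answer: 129,39 39,124 124,100 100,127 127,149 149,94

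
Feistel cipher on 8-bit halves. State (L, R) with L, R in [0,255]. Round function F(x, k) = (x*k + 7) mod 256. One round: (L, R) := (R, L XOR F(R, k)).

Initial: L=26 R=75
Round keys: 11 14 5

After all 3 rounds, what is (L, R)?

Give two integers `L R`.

Round 1 (k=11): L=75 R=90
Round 2 (k=14): L=90 R=184
Round 3 (k=5): L=184 R=197

Answer: 184 197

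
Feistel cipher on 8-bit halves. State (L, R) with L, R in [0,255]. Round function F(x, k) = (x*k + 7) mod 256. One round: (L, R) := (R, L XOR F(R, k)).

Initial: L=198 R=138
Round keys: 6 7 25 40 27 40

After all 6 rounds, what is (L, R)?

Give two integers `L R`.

Answer: 54 0

Derivation:
Round 1 (k=6): L=138 R=133
Round 2 (k=7): L=133 R=32
Round 3 (k=25): L=32 R=162
Round 4 (k=40): L=162 R=119
Round 5 (k=27): L=119 R=54
Round 6 (k=40): L=54 R=0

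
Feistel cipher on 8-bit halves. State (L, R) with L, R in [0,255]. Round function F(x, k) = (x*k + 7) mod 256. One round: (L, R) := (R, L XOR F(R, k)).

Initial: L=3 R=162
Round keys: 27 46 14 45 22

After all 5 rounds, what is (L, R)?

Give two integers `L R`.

Answer: 15 74

Derivation:
Round 1 (k=27): L=162 R=30
Round 2 (k=46): L=30 R=201
Round 3 (k=14): L=201 R=27
Round 4 (k=45): L=27 R=15
Round 5 (k=22): L=15 R=74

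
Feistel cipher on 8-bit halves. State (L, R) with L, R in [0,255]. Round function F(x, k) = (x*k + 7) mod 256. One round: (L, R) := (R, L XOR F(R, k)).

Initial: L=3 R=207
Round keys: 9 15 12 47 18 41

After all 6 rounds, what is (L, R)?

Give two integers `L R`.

Round 1 (k=9): L=207 R=77
Round 2 (k=15): L=77 R=69
Round 3 (k=12): L=69 R=14
Round 4 (k=47): L=14 R=220
Round 5 (k=18): L=220 R=113
Round 6 (k=41): L=113 R=252

Answer: 113 252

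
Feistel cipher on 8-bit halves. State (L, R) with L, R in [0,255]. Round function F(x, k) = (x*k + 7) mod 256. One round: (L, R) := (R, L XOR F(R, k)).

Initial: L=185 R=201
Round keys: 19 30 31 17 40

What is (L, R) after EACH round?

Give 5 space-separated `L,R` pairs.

Answer: 201,75 75,24 24,164 164,243 243,91

Derivation:
Round 1 (k=19): L=201 R=75
Round 2 (k=30): L=75 R=24
Round 3 (k=31): L=24 R=164
Round 4 (k=17): L=164 R=243
Round 5 (k=40): L=243 R=91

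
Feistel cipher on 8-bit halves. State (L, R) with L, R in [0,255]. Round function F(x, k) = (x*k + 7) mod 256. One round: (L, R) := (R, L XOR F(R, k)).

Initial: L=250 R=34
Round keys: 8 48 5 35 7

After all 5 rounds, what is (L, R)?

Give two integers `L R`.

Answer: 235 41

Derivation:
Round 1 (k=8): L=34 R=237
Round 2 (k=48): L=237 R=85
Round 3 (k=5): L=85 R=93
Round 4 (k=35): L=93 R=235
Round 5 (k=7): L=235 R=41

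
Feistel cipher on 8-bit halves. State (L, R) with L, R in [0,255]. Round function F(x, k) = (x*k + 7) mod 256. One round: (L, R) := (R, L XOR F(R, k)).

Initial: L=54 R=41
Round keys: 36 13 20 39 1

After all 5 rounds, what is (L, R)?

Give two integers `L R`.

Round 1 (k=36): L=41 R=253
Round 2 (k=13): L=253 R=201
Round 3 (k=20): L=201 R=70
Round 4 (k=39): L=70 R=120
Round 5 (k=1): L=120 R=57

Answer: 120 57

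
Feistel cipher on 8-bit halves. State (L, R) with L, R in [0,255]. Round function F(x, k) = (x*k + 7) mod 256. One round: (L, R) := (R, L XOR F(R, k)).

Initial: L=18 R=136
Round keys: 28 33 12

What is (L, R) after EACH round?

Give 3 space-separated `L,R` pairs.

Round 1 (k=28): L=136 R=245
Round 2 (k=33): L=245 R=20
Round 3 (k=12): L=20 R=2

Answer: 136,245 245,20 20,2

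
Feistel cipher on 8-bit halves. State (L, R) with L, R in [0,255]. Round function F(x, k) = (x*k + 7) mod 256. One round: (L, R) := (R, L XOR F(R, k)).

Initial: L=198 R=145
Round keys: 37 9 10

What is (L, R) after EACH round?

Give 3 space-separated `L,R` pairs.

Answer: 145,58 58,128 128,61

Derivation:
Round 1 (k=37): L=145 R=58
Round 2 (k=9): L=58 R=128
Round 3 (k=10): L=128 R=61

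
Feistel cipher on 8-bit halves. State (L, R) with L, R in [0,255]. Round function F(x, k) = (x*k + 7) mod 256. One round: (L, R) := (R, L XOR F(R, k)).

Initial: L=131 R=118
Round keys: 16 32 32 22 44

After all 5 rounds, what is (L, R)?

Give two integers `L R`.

Round 1 (k=16): L=118 R=228
Round 2 (k=32): L=228 R=241
Round 3 (k=32): L=241 R=195
Round 4 (k=22): L=195 R=56
Round 5 (k=44): L=56 R=100

Answer: 56 100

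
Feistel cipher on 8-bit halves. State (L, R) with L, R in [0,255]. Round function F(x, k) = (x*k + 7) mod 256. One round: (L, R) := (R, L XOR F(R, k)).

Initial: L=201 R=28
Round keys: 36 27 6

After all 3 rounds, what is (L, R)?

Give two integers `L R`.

Round 1 (k=36): L=28 R=62
Round 2 (k=27): L=62 R=141
Round 3 (k=6): L=141 R=107

Answer: 141 107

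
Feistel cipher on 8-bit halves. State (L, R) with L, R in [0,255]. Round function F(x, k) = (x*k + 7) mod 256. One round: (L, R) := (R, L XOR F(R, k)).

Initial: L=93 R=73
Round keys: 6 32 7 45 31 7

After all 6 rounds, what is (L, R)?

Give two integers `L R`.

Round 1 (k=6): L=73 R=224
Round 2 (k=32): L=224 R=78
Round 3 (k=7): L=78 R=201
Round 4 (k=45): L=201 R=18
Round 5 (k=31): L=18 R=252
Round 6 (k=7): L=252 R=249

Answer: 252 249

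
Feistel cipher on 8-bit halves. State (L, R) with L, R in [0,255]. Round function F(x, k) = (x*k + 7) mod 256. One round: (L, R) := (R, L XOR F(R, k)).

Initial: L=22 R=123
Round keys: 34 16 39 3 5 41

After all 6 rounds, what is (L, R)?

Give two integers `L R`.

Answer: 126 14

Derivation:
Round 1 (k=34): L=123 R=75
Round 2 (k=16): L=75 R=204
Round 3 (k=39): L=204 R=80
Round 4 (k=3): L=80 R=59
Round 5 (k=5): L=59 R=126
Round 6 (k=41): L=126 R=14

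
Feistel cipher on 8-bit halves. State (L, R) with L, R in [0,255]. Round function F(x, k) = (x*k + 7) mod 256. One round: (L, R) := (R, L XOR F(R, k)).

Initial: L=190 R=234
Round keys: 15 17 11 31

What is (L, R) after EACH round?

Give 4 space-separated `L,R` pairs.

Round 1 (k=15): L=234 R=3
Round 2 (k=17): L=3 R=208
Round 3 (k=11): L=208 R=244
Round 4 (k=31): L=244 R=67

Answer: 234,3 3,208 208,244 244,67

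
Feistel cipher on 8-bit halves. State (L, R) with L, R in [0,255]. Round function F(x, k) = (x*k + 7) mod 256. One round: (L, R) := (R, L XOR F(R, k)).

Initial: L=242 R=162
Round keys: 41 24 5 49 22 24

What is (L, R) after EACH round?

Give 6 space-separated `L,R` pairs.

Round 1 (k=41): L=162 R=11
Round 2 (k=24): L=11 R=173
Round 3 (k=5): L=173 R=99
Round 4 (k=49): L=99 R=87
Round 5 (k=22): L=87 R=226
Round 6 (k=24): L=226 R=96

Answer: 162,11 11,173 173,99 99,87 87,226 226,96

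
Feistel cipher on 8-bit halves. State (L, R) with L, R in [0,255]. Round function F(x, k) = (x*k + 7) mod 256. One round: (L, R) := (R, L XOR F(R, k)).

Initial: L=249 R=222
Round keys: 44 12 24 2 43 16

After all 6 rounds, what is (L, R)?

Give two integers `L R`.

Answer: 86 47

Derivation:
Round 1 (k=44): L=222 R=214
Round 2 (k=12): L=214 R=209
Round 3 (k=24): L=209 R=73
Round 4 (k=2): L=73 R=72
Round 5 (k=43): L=72 R=86
Round 6 (k=16): L=86 R=47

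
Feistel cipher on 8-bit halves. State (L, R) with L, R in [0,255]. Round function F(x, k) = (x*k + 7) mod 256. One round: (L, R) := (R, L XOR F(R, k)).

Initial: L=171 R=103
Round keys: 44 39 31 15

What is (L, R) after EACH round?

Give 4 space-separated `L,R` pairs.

Answer: 103,16 16,16 16,231 231,128

Derivation:
Round 1 (k=44): L=103 R=16
Round 2 (k=39): L=16 R=16
Round 3 (k=31): L=16 R=231
Round 4 (k=15): L=231 R=128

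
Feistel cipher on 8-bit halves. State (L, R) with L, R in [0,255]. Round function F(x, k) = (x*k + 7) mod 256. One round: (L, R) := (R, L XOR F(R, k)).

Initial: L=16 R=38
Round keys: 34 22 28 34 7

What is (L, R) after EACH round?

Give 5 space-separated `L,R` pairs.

Round 1 (k=34): L=38 R=3
Round 2 (k=22): L=3 R=111
Round 3 (k=28): L=111 R=40
Round 4 (k=34): L=40 R=56
Round 5 (k=7): L=56 R=167

Answer: 38,3 3,111 111,40 40,56 56,167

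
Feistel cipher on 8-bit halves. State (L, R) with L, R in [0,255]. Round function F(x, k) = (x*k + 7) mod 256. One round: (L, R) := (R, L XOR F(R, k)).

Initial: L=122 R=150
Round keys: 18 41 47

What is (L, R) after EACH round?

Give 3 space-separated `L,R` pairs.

Round 1 (k=18): L=150 R=233
Round 2 (k=41): L=233 R=206
Round 3 (k=47): L=206 R=48

Answer: 150,233 233,206 206,48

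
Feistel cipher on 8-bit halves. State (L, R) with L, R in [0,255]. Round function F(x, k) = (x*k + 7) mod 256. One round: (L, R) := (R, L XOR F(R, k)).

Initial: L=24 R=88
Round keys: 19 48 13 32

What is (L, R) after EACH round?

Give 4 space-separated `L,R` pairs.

Round 1 (k=19): L=88 R=151
Round 2 (k=48): L=151 R=15
Round 3 (k=13): L=15 R=93
Round 4 (k=32): L=93 R=168

Answer: 88,151 151,15 15,93 93,168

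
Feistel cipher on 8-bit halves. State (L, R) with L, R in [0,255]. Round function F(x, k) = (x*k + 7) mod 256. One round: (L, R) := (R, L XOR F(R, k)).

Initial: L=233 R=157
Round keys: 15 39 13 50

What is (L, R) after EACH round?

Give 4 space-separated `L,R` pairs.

Answer: 157,211 211,177 177,215 215,180

Derivation:
Round 1 (k=15): L=157 R=211
Round 2 (k=39): L=211 R=177
Round 3 (k=13): L=177 R=215
Round 4 (k=50): L=215 R=180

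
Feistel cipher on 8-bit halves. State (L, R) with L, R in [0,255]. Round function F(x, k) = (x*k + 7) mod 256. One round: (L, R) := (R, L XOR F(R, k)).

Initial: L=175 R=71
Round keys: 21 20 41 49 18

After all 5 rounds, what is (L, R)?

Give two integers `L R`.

Answer: 33 127

Derivation:
Round 1 (k=21): L=71 R=117
Round 2 (k=20): L=117 R=108
Round 3 (k=41): L=108 R=38
Round 4 (k=49): L=38 R=33
Round 5 (k=18): L=33 R=127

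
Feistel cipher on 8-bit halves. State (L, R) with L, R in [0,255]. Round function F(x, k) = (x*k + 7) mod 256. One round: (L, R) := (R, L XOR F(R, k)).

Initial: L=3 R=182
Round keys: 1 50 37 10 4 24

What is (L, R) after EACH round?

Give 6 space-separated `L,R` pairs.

Round 1 (k=1): L=182 R=190
Round 2 (k=50): L=190 R=149
Round 3 (k=37): L=149 R=46
Round 4 (k=10): L=46 R=70
Round 5 (k=4): L=70 R=49
Round 6 (k=24): L=49 R=217

Answer: 182,190 190,149 149,46 46,70 70,49 49,217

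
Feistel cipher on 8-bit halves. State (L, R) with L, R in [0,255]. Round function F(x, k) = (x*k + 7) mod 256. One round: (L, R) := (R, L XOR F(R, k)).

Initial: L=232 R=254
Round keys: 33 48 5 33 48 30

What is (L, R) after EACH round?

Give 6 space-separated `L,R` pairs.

Answer: 254,45 45,137 137,153 153,73 73,46 46,34

Derivation:
Round 1 (k=33): L=254 R=45
Round 2 (k=48): L=45 R=137
Round 3 (k=5): L=137 R=153
Round 4 (k=33): L=153 R=73
Round 5 (k=48): L=73 R=46
Round 6 (k=30): L=46 R=34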